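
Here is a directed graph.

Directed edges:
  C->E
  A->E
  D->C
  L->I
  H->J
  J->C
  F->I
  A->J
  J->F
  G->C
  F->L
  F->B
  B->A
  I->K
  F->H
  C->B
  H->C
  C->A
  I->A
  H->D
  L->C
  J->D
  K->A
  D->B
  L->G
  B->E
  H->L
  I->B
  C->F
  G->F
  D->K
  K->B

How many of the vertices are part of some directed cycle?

11

A vertex is on a directed cycle iff it belongs to a strongly connected component of size ≥ 2 (or has a self-loop).
The vertices on cycles are {A, B, C, D, F, G, H, I, J, K, L} — 11 in total.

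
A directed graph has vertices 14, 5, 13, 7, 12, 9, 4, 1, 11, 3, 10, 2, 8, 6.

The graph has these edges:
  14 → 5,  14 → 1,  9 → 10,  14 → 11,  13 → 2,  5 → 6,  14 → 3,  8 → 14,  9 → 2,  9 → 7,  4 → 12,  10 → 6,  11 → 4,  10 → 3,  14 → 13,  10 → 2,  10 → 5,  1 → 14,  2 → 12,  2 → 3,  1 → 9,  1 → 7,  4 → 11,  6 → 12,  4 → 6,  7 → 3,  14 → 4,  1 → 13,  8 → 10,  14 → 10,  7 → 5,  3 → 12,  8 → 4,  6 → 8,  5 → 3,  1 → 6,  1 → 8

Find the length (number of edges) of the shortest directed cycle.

2

For each vertex v, BFS finds the shortest path from v back to v.
The shortest such closed walk is 14 → 1 → 14, length 2.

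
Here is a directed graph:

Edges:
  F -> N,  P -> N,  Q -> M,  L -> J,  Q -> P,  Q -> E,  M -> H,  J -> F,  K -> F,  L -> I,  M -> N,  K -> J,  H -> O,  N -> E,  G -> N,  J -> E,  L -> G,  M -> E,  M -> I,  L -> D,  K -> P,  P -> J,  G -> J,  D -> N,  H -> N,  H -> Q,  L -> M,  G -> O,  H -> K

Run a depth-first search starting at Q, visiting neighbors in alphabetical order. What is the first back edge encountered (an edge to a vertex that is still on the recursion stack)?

H→Q

DFS from Q (visiting neighbors in alphabetical order); mark gray on enter, black on exit:
Q gray
  E gray
  E black
  M gray
    M→E: E black — skip
    H gray
      K gray
        F gray
          N gray
            N→E: E black — skip
          N black
        F black
        J gray
          J→E: E black — skip
          J→F: F black — skip
        J black
        P gray
          P→J: J black — skip
          P→N: N black — skip
        P black
      K black
      H→N: N black — skip
      O gray
      O black
      H→Q: Q is gray → back edge
First back edge: H → Q.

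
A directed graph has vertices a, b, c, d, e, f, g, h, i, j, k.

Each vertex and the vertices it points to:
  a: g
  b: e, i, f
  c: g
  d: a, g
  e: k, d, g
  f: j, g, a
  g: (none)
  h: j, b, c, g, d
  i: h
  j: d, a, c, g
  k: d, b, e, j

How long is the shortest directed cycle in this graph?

For each vertex v, BFS finds the shortest path from v back to v.
The shortest such closed walk is e → k → e, length 2.

2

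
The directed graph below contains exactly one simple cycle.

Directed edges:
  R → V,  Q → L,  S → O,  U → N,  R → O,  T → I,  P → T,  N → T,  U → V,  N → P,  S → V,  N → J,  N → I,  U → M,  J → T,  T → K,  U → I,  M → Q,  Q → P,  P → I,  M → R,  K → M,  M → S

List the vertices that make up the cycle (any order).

K, M, P, Q, T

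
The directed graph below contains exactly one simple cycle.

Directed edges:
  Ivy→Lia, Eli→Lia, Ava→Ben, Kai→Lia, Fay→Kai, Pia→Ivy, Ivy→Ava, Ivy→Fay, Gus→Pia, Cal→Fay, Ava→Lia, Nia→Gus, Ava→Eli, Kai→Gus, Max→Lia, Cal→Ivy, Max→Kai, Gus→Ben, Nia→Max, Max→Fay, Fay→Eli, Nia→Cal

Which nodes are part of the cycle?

Fay, Gus, Ivy, Kai, Pia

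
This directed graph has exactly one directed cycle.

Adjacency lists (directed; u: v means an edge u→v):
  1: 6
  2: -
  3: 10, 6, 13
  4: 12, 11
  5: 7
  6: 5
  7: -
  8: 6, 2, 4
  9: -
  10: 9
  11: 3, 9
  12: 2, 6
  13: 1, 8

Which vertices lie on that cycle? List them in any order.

DFS with gray/black marking from 3:
3 gray
  10 gray
    9 gray
    9 black
  10 black
  6 gray
    5 gray
      7 gray
      7 black
    5 black
  6 black
  13 gray
    1 gray
      1→6: 6 black — skip
    1 black
    8 gray
      8→6: 6 black — skip
      2 gray
      2 black
      4 gray
        12 gray
          12→2: 2 black — skip
          12→6: 6 black — skip
        12 black
        11 gray
          11→3: 3 is gray → back edge
Back edge closes the cycle 3 → 13 → 8 → 4 → 11 → 3; its vertices are {3, 4, 8, 11, 13}.

3, 4, 8, 11, 13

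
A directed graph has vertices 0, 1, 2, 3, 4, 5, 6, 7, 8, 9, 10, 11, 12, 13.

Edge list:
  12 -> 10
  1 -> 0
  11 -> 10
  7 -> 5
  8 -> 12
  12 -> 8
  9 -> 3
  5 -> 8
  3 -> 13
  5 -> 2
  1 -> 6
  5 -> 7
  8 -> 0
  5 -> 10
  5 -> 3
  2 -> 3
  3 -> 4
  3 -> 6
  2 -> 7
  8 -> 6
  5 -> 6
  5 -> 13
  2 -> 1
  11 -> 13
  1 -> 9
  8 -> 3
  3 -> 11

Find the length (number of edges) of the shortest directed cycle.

2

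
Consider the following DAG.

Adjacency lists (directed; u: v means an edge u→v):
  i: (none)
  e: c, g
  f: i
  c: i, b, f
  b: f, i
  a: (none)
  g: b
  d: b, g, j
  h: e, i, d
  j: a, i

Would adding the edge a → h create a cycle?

Yes

Adding a→h creates a cycle iff h can already reach a.
Path from h: h → d → j → a.
So h → … → a → h is a cycle.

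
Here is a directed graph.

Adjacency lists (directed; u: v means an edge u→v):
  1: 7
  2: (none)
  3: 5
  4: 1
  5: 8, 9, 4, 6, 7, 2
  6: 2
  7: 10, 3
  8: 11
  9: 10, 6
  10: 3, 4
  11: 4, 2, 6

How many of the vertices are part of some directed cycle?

9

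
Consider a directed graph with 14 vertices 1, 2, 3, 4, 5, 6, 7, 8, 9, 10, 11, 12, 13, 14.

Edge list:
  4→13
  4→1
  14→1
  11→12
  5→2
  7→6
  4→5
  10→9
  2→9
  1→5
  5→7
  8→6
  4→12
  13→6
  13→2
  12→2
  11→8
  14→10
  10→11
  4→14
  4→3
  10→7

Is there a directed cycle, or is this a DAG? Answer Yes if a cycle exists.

No

DFS with white/gray/black marking, starting from 6:
6 gray
6 black
1 gray
  5 gray
    7 gray
      7→6: 6 black — skip
    7 black
    2 gray
      9 gray
      9 black
    2 black
  5 black
1 black
3 gray
3 black
4 gray
  4→1: 1 black — skip
  4→3: 3 black — skip
  12 gray
    12→2: 2 black — skip
  12 black
  14 gray
    10 gray
      10→9: 9 black — skip
      11 gray
        11→12: 12 black — skip
        8 gray
          8→6: 6 black — skip
        8 black
      11 black
      10→7: 7 black — skip
    10 black
    14→1: 1 black — skip
  14 black
  13 gray
    13→6: 6 black — skip
    13→2: 2 black — skip
  13 black
  4→5: 5 black — skip
4 black
Every edge goes to a white or black vertex — no back edge, so the graph is acyclic.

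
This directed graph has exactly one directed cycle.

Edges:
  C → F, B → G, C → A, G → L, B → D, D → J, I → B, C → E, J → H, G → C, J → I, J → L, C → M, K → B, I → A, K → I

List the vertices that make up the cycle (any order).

DFS with gray/black marking from B:
B gray
  D gray
    J gray
      L gray
      L black
      I gray
        A gray
        A black
        I→B: B is gray → back edge
Back edge closes the cycle B → D → J → I → B; its vertices are {B, D, I, J}.

B, D, I, J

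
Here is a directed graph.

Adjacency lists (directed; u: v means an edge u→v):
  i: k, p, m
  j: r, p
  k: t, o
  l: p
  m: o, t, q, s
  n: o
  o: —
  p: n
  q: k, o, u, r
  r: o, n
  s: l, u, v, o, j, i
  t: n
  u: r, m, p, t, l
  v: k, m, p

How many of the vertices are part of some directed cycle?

6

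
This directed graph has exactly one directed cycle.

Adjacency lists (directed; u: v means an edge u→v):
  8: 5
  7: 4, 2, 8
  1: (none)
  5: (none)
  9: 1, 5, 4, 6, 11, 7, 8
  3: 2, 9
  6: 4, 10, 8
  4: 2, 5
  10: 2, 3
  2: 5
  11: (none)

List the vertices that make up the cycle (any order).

DFS with gray/black marking from 9:
9 gray
  1 gray
  1 black
  5 gray
  5 black
  4 gray
    2 gray
      2→5: 5 black — skip
    2 black
    4→5: 5 black — skip
  4 black
  6 gray
    6→4: 4 black — skip
    10 gray
      10→2: 2 black — skip
      3 gray
        3→2: 2 black — skip
        3→9: 9 is gray → back edge
Back edge closes the cycle 9 → 6 → 10 → 3 → 9; its vertices are {3, 6, 9, 10}.

3, 6, 9, 10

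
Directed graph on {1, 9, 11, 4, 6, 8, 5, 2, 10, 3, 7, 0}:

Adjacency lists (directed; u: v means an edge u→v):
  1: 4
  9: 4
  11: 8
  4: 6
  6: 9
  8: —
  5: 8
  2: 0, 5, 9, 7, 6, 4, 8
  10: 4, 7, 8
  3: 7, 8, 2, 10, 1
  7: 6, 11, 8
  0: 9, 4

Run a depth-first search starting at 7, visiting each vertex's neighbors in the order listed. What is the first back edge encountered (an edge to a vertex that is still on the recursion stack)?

DFS from 7 (visiting each vertex's neighbors in the order listed); mark gray on enter, black on exit:
7 gray
  6 gray
    9 gray
      4 gray
        4→6: 6 is gray → back edge
First back edge: 4 → 6.

4→6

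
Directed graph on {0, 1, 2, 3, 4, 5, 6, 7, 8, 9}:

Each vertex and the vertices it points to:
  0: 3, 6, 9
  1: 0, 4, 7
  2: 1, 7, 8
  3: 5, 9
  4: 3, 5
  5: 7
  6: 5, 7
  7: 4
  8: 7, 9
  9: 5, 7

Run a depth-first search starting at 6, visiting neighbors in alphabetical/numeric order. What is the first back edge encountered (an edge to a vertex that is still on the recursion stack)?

3->5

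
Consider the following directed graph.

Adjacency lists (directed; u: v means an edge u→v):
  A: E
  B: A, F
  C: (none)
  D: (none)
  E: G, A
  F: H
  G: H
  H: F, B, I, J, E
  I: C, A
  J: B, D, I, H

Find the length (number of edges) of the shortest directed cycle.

2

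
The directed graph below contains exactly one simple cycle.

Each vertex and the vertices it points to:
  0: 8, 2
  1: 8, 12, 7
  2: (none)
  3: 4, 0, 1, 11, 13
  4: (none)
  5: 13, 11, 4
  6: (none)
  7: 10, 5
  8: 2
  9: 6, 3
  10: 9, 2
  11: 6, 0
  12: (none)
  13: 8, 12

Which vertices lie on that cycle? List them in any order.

DFS with gray/black marking from 3:
3 gray
  4 gray
  4 black
  0 gray
    8 gray
      2 gray
      2 black
    8 black
    0→2: 2 black — skip
  0 black
  1 gray
    1→8: 8 black — skip
    12 gray
    12 black
    7 gray
      10 gray
        9 gray
          6 gray
          6 black
          9→3: 3 is gray → back edge
Back edge closes the cycle 3 → 1 → 7 → 10 → 9 → 3; its vertices are {1, 3, 7, 9, 10}.

1, 3, 7, 9, 10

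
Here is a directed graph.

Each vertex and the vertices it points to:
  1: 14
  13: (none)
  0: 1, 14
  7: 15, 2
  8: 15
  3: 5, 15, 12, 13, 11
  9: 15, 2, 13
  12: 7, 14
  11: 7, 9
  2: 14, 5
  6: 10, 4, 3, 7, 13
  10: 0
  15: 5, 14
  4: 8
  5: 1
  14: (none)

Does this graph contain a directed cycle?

No

DFS with white/gray/black marking, starting from 2:
2 gray
  14 gray
  14 black
  5 gray
    1 gray
      1→14: 14 black — skip
    1 black
  5 black
2 black
13 gray
13 black
0 gray
  0→1: 1 black — skip
  0→14: 14 black — skip
0 black
7 gray
  15 gray
    15→5: 5 black — skip
    15→14: 14 black — skip
  15 black
  7→2: 2 black — skip
7 black
8 gray
  8→15: 15 black — skip
8 black
3 gray
  3→5: 5 black — skip
  3→15: 15 black — skip
  12 gray
    12→7: 7 black — skip
    12→14: 14 black — skip
  12 black
  3→13: 13 black — skip
  11 gray
    11→7: 7 black — skip
    9 gray
      9→15: 15 black — skip
      9→2: 2 black — skip
      9→13: 13 black — skip
    9 black
  11 black
3 black
6 gray
  10 gray
    10→0: 0 black — skip
  10 black
  4 gray
    4→8: 8 black — skip
  4 black
  6→3: 3 black — skip
  6→7: 7 black — skip
  6→13: 13 black — skip
6 black
Every edge goes to a white or black vertex — no back edge, so the graph is acyclic.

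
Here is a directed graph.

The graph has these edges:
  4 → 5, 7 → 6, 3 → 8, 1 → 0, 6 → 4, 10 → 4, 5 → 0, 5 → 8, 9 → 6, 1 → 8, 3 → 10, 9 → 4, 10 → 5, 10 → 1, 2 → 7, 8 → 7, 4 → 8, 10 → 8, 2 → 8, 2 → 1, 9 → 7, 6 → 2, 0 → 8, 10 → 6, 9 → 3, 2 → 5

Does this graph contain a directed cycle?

DFS with white/gray/black marking, starting from 10:
10 gray
  5 gray
    8 gray
      7 gray
        6 gray
          2 gray
            2→7: 7 is gray → back edge
Back edge found, so a cycle exists: 7 → 6 → 2 → 7.

Yes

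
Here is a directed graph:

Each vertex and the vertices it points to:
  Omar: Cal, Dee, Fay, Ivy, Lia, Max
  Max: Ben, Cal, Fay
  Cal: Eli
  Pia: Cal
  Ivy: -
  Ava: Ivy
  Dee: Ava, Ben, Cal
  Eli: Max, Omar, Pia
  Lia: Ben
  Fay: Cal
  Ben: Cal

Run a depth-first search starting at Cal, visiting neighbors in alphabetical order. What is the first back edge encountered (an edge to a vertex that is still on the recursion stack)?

Ben->Cal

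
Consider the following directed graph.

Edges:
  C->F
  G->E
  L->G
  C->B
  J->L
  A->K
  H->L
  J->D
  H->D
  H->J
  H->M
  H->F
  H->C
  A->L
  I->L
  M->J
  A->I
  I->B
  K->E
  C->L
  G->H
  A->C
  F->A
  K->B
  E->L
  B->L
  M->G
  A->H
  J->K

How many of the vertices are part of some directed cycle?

12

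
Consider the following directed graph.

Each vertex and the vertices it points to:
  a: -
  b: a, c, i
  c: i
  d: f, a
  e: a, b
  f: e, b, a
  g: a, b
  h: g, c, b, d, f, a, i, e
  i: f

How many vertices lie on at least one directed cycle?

5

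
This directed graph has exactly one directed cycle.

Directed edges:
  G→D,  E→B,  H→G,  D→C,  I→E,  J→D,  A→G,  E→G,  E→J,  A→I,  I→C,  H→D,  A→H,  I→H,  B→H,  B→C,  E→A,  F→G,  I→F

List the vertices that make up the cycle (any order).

DFS with gray/black marking from I:
I gray
  C gray
  C black
  F gray
    G gray
      D gray
        D→C: C black — skip
      D black
    G black
  F black
  H gray
    H→D: D black — skip
    H→G: G black — skip
  H black
  E gray
    A gray
      A→H: H black — skip
      A→I: I is gray → back edge
Back edge closes the cycle I → E → A → I; its vertices are {A, E, I}.

A, E, I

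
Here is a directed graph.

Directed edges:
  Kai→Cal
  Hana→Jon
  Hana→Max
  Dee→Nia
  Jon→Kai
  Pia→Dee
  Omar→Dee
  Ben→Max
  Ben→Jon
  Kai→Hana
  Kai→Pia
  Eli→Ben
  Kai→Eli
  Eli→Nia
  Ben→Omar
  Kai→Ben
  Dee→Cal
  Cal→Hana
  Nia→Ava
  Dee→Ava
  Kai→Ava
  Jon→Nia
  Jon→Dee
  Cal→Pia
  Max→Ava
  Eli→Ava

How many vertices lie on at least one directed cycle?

9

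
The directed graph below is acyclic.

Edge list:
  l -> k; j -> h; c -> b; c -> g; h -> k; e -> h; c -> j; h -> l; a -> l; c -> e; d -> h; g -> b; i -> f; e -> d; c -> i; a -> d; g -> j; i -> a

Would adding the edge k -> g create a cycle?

Adding k→g creates a cycle iff g can already reach k.
Path from g: g → j → h → k.
So g → … → k → g is a cycle.

Yes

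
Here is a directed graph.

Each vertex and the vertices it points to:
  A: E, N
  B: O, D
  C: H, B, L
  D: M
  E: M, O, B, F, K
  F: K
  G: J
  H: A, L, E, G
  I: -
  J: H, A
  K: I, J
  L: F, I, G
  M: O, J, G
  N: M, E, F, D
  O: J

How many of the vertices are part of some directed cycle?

13

A vertex is on a directed cycle iff it belongs to a strongly connected component of size ≥ 2 (or has a self-loop).
The vertices on cycles are {A, B, D, E, F, G, H, J, K, L, M, N, O} — 13 in total.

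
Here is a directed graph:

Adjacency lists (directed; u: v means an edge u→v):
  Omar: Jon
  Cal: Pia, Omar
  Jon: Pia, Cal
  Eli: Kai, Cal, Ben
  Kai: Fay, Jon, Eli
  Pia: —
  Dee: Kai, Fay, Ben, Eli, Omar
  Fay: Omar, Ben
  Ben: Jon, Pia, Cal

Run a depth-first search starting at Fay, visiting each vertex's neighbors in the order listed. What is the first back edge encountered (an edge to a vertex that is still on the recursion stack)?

Cal→Omar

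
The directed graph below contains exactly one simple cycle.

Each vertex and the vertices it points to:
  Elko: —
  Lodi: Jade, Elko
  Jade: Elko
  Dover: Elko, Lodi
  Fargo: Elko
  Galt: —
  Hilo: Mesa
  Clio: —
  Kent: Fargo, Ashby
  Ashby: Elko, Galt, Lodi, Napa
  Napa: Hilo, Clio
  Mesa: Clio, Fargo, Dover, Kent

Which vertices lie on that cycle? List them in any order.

Hilo, Kent, Mesa, Napa, Ashby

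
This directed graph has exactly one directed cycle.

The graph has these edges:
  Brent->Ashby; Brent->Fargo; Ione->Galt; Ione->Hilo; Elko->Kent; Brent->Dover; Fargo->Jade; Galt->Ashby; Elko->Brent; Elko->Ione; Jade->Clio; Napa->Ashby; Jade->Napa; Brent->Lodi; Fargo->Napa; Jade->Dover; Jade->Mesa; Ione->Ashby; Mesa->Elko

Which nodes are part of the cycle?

Elko, Jade, Mesa, Brent, Fargo

DFS with gray/black marking from Jade:
Jade gray
  Dover gray
  Dover black
  Napa gray
    Ashby gray
    Ashby black
  Napa black
  Clio gray
  Clio black
  Mesa gray
    Elko gray
      Ione gray
        Hilo gray
        Hilo black
        Galt gray
          Galt→Ashby: Ashby black — skip
        Galt black
        Ione→Ashby: Ashby black — skip
      Ione black
      Brent gray
        Lodi gray
        Lodi black
        Brent→Ashby: Ashby black — skip
        Brent→Dover: Dover black — skip
        Fargo gray
          Fargo→Jade: Jade is gray → back edge
Back edge closes the cycle Jade → Mesa → Elko → Brent → Fargo → Jade; its vertices are {Elko, Jade, Mesa, Brent, Fargo}.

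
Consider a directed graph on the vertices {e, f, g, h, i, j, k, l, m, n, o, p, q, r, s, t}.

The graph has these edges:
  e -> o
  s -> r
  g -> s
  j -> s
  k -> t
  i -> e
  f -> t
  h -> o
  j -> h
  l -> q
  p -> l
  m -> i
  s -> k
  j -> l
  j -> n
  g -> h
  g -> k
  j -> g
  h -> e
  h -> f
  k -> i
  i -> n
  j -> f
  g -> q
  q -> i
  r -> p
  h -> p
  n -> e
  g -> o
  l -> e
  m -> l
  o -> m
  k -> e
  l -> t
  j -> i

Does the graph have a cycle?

DFS with white/gray/black marking, starting from g:
g gray
  q gray
    i gray
      n gray
        e gray
          o gray
            m gray
              l gray
                l→q: q is gray → back edge
Back edge found, so a cycle exists: q → i → n → e → o → m → l → q.

Yes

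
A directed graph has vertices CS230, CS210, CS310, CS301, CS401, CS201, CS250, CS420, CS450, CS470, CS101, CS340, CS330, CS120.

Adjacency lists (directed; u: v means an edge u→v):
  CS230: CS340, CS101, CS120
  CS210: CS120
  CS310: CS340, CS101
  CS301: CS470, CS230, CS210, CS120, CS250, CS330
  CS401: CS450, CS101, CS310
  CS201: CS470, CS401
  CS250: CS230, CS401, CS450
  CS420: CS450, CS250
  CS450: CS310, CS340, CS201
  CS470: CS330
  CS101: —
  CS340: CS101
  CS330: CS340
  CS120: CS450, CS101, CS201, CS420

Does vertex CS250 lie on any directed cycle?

Yes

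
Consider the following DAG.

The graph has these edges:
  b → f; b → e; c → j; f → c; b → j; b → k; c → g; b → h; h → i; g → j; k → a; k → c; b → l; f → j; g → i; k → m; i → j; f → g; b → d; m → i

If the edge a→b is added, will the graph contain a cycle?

Yes

Adding a→b creates a cycle iff b can already reach a.
Path from b: b → k → a.
So b → … → a → b is a cycle.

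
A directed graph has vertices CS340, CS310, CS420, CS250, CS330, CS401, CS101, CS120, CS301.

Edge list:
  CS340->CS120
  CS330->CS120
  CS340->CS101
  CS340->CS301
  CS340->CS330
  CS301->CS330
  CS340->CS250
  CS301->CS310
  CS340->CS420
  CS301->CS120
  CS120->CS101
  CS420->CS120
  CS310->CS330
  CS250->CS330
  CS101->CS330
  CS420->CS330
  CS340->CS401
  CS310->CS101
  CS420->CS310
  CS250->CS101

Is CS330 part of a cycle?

Yes

CS330 is on a cycle iff CS330 can reach itself via ≥1 edge.
CS330 → CS120 → CS101 → CS330 — yes.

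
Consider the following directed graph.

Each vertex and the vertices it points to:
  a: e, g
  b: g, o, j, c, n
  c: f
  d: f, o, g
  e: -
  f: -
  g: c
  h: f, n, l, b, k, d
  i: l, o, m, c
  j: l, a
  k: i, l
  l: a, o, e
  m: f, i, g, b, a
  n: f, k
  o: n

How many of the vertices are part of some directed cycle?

8

A vertex is on a directed cycle iff it belongs to a strongly connected component of size ≥ 2 (or has a self-loop).
The vertices on cycles are {b, i, j, k, l, m, n, o} — 8 in total.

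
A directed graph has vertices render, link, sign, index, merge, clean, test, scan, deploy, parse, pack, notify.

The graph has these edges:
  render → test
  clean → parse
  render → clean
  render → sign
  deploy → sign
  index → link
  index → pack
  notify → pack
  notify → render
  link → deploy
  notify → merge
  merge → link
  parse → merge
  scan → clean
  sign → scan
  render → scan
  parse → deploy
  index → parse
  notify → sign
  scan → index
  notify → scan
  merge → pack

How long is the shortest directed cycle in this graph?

For each vertex v, BFS finds the shortest path from v back to v.
The shortest such closed walk is scan → clean → parse → deploy → sign → scan, length 5.

5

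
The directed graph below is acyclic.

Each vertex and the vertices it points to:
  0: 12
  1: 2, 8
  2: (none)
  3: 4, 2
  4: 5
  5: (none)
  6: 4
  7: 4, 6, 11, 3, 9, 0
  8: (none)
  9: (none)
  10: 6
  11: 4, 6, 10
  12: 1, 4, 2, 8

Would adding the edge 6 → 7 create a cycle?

Adding 6→7 creates a cycle iff 7 can already reach 6.
Path from 7: 7 → 6.
So 7 → … → 6 → 7 is a cycle.

Yes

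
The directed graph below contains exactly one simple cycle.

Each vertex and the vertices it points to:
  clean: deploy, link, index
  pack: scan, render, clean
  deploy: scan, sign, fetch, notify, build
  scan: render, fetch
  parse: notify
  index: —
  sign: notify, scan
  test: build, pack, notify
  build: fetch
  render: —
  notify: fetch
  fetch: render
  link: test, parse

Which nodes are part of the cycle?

link, pack, test, clean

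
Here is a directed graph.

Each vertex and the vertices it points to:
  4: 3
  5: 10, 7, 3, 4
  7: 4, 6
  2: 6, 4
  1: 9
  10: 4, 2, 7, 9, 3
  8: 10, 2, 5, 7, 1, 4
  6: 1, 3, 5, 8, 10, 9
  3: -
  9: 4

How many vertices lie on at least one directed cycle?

6

A vertex is on a directed cycle iff it belongs to a strongly connected component of size ≥ 2 (or has a self-loop).
The vertices on cycles are {2, 5, 6, 7, 8, 10} — 6 in total.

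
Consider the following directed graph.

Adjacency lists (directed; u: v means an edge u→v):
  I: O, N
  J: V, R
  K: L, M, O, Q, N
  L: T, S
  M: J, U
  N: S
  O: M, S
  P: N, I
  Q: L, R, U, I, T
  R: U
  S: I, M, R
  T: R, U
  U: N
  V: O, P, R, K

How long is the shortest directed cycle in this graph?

3

For each vertex v, BFS finds the shortest path from v back to v.
The shortest such closed walk is I → O → S → I, length 3.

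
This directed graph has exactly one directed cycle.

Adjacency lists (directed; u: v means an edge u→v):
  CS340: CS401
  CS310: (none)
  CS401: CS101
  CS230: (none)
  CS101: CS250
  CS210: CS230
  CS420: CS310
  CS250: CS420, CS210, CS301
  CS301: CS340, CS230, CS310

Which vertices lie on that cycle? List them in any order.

CS101, CS250, CS301, CS340, CS401

DFS with gray/black marking from CS401:
CS401 gray
  CS101 gray
    CS250 gray
      CS420 gray
        CS310 gray
        CS310 black
      CS420 black
      CS210 gray
        CS230 gray
        CS230 black
      CS210 black
      CS301 gray
        CS340 gray
          CS340→CS401: CS401 is gray → back edge
Back edge closes the cycle CS401 → CS101 → CS250 → CS301 → CS340 → CS401; its vertices are {CS101, CS250, CS301, CS340, CS401}.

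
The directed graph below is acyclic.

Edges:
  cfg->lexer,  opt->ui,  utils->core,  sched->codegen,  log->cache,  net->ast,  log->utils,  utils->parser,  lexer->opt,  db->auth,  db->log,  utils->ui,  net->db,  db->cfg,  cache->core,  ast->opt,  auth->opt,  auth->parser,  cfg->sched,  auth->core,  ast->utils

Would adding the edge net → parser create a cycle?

Adding net→parser creates a cycle iff parser can already reach net.
Explore from parser: no path reaches net. The graph stays acyclic.

No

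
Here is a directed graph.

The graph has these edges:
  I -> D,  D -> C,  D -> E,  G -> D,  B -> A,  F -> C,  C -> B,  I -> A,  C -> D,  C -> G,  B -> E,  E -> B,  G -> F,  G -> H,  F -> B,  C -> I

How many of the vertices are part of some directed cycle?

7

A vertex is on a directed cycle iff it belongs to a strongly connected component of size ≥ 2 (or has a self-loop).
The vertices on cycles are {B, C, D, E, F, G, I} — 7 in total.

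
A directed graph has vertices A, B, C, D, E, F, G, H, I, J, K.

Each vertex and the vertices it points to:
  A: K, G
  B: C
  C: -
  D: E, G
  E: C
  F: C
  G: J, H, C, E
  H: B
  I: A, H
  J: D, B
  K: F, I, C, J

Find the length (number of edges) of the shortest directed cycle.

3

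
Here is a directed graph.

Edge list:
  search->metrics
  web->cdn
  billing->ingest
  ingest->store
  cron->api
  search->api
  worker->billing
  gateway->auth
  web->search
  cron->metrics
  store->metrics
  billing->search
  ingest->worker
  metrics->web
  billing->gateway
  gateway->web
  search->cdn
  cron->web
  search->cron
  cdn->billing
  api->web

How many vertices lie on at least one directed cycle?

11

A vertex is on a directed cycle iff it belongs to a strongly connected component of size ≥ 2 (or has a self-loop).
The vertices on cycles are {api, cdn, web, cron, store, ingest, search, worker, billing, gateway, metrics} — 11 in total.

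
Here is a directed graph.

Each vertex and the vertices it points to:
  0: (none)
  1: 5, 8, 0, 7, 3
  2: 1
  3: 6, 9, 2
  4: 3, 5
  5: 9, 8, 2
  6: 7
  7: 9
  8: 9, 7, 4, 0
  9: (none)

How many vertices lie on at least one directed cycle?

6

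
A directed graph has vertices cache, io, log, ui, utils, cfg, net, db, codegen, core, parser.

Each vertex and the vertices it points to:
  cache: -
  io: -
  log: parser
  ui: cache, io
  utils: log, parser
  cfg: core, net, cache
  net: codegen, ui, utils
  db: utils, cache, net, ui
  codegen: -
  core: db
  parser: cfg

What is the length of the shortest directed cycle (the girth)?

For each vertex v, BFS finds the shortest path from v back to v.
The shortest such closed walk is net → utils → parser → cfg → net, length 4.

4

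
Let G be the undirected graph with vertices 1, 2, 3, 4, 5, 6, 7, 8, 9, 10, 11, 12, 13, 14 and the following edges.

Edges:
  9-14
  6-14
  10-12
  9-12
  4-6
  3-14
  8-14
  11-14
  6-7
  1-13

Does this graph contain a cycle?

DFS, tracking each vertex's parent; an edge to a visited non-parent vertex closes a cycle.
Start from 14:
visit 14 (parent –)
  visit 8 (parent 14)
    8–14: parent, skip
  visit 11 (parent 14)
    11–14: parent, skip
  visit 9 (parent 14)
    9–14: parent, skip
    visit 12 (parent 9)
      visit 10 (parent 12)
        10–12: parent, skip
      12–9: parent, skip
  visit 3 (parent 14)
    3–14: parent, skip
  visit 6 (parent 14)
    6–14: parent, skip
    visit 7 (parent 6)
      7–6: parent, skip
    visit 4 (parent 6)
      4–6: parent, skip
visit 1 (parent –)
  visit 13 (parent 1)
    13–1: parent, skip
visit 2 (parent –)
visit 5 (parent –)
No non-parent visited neighbor found — the graph is a forest.

No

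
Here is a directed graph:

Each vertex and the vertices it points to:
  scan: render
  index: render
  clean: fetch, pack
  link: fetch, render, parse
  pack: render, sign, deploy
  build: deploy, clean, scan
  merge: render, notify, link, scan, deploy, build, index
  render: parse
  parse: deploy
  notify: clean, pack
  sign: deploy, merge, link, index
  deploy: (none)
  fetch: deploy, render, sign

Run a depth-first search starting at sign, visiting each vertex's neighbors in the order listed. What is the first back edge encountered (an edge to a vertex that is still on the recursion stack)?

fetch->sign

DFS from sign (visiting each vertex's neighbors in the order listed); mark gray on enter, black on exit:
sign gray
  deploy gray
  deploy black
  merge gray
    render gray
      parse gray
        parse→deploy: deploy black — skip
      parse black
    render black
    notify gray
      clean gray
        fetch gray
          fetch→deploy: deploy black — skip
          fetch→render: render black — skip
          fetch→sign: sign is gray → back edge
First back edge: fetch → sign.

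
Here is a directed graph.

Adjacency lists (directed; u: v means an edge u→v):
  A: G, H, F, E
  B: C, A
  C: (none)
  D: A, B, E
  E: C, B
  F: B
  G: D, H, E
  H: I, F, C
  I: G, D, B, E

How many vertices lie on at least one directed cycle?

A vertex is on a directed cycle iff it belongs to a strongly connected component of size ≥ 2 (or has a self-loop).
The vertices on cycles are {A, B, D, E, F, G, H, I} — 8 in total.

8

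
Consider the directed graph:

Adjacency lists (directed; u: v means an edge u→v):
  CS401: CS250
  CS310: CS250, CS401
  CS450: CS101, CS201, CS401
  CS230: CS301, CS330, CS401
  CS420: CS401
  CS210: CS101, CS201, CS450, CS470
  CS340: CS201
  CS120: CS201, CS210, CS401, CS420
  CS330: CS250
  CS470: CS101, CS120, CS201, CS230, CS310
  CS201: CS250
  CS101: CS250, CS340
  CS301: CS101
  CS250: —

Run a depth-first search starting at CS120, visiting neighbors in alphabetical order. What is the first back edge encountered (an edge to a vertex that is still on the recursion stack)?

DFS from CS120 (visiting neighbors in alphabetical order); mark gray on enter, black on exit:
CS120 gray
  CS201 gray
    CS250 gray
    CS250 black
  CS201 black
  CS210 gray
    CS101 gray
      CS101→CS250: CS250 black — skip
      CS340 gray
        CS340→CS201: CS201 black — skip
      CS340 black
    CS101 black
    CS210→CS201: CS201 black — skip
    CS450 gray
      CS450→CS101: CS101 black — skip
      CS450→CS201: CS201 black — skip
      CS401 gray
        CS401→CS250: CS250 black — skip
      CS401 black
    CS450 black
    CS470 gray
      CS470→CS101: CS101 black — skip
      CS470→CS120: CS120 is gray → back edge
First back edge: CS470 → CS120.

CS470->CS120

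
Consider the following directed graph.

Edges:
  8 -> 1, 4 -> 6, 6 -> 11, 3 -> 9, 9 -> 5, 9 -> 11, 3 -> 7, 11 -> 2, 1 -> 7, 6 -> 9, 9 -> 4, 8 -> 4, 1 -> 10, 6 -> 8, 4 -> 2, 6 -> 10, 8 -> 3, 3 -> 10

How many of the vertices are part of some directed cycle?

A vertex is on a directed cycle iff it belongs to a strongly connected component of size ≥ 2 (or has a self-loop).
The vertices on cycles are {3, 4, 6, 8, 9} — 5 in total.

5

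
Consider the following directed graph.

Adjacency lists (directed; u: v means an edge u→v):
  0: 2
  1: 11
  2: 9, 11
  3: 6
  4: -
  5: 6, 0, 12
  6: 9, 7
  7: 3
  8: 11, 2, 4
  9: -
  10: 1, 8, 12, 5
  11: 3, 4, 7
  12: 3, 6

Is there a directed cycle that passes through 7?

7 is on a cycle iff 7 can reach itself via ≥1 edge.
7 → 3 → 6 → 7 — yes.

Yes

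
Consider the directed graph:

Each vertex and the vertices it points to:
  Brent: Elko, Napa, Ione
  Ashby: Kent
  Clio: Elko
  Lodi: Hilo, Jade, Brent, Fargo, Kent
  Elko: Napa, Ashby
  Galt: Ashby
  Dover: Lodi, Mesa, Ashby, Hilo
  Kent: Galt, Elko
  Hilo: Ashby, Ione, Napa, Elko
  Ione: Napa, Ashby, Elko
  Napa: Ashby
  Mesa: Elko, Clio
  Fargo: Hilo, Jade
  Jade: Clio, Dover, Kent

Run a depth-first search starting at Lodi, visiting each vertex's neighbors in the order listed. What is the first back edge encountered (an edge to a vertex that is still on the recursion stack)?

DFS from Lodi (visiting each vertex's neighbors in the order listed); mark gray on enter, black on exit:
Lodi gray
  Hilo gray
    Ashby gray
      Kent gray
        Galt gray
          Galt→Ashby: Ashby is gray → back edge
First back edge: Galt → Ashby.

Galt->Ashby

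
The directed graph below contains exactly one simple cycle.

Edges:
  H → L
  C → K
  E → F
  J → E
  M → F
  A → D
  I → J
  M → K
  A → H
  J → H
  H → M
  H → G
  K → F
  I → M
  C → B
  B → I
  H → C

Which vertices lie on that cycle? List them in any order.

B, C, H, I, J

DFS with gray/black marking from H:
H gray
  C gray
    B gray
      I gray
        J gray
          E gray
            F gray
            F black
          E black
          J→H: H is gray → back edge
Back edge closes the cycle H → C → B → I → J → H; its vertices are {B, C, H, I, J}.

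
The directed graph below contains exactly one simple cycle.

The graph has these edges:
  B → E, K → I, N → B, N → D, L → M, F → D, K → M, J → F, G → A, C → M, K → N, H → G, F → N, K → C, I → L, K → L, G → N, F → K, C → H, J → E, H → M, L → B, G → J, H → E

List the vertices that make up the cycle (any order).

C, F, G, H, J, K

DFS with gray/black marking from G:
G gray
  A gray
  A black
  N gray
    B gray
      E gray
      E black
    B black
    D gray
    D black
  N black
  J gray
    F gray
      F→D: D black — skip
      K gray
        K→N: N black — skip
        C gray
          M gray
          M black
          H gray
            H→E: E black — skip
            H→G: G is gray → back edge
Back edge closes the cycle G → J → F → K → C → H → G; its vertices are {C, F, G, H, J, K}.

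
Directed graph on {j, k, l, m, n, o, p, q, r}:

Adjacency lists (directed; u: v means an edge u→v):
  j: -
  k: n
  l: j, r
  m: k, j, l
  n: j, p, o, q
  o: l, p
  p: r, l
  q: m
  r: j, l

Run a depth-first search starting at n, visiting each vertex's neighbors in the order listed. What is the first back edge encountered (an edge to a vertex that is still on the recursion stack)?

l->r

DFS from n (visiting each vertex's neighbors in the order listed); mark gray on enter, black on exit:
n gray
  j gray
  j black
  p gray
    r gray
      r→j: j black — skip
      l gray
        l→j: j black — skip
        l→r: r is gray → back edge
First back edge: l → r.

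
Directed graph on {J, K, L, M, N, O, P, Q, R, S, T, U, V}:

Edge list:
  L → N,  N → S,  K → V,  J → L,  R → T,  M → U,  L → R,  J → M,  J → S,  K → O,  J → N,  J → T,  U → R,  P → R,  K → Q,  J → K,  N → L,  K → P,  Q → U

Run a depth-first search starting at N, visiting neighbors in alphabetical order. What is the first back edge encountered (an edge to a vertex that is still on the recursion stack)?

L->N

DFS from N (visiting neighbors in alphabetical order); mark gray on enter, black on exit:
N gray
  L gray
    L→N: N is gray → back edge
First back edge: L → N.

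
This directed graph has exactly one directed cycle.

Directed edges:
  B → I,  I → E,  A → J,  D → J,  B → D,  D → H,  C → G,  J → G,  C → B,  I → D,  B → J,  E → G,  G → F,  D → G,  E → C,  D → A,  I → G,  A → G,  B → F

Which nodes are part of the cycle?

DFS with gray/black marking from B:
B gray
  J gray
    G gray
      F gray
      F black
    G black
  J black
  I gray
    I→G: G black — skip
    E gray
      E→G: G black — skip
      C gray
        C→G: G black — skip
        C→B: B is gray → back edge
Back edge closes the cycle B → I → E → C → B; its vertices are {B, C, E, I}.

B, C, E, I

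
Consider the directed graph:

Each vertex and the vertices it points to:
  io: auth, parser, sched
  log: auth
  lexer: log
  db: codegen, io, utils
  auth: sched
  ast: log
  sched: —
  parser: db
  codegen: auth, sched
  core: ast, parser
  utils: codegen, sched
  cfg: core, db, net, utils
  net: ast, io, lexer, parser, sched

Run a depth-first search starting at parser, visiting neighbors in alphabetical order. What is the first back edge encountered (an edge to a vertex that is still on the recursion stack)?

io→parser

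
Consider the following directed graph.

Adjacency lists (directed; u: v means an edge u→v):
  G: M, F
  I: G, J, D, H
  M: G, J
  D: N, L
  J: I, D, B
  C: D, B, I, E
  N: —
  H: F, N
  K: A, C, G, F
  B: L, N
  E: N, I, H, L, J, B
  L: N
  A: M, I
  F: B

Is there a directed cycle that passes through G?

Yes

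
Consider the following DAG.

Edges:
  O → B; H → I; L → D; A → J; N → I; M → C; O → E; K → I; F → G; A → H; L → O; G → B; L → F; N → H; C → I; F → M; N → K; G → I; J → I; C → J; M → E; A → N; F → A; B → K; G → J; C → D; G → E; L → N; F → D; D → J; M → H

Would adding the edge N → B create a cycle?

Adding N→B creates a cycle iff B can already reach N.
Explore from B: no path reaches N. The graph stays acyclic.

No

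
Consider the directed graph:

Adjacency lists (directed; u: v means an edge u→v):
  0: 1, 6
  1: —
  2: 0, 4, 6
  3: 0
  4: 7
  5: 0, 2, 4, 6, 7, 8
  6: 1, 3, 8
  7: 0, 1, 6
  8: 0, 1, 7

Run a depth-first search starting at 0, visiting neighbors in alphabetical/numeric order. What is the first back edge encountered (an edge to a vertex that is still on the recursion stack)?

DFS from 0 (visiting neighbors in alphabetical/numeric order); mark gray on enter, black on exit:
0 gray
  1 gray
  1 black
  6 gray
    6→1: 1 black — skip
    3 gray
      3→0: 0 is gray → back edge
First back edge: 3 → 0.

3→0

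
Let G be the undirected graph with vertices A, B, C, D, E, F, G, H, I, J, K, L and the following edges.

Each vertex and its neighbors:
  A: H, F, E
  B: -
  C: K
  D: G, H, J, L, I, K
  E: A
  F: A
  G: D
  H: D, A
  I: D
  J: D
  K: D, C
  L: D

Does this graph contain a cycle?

No

DFS, tracking each vertex's parent; an edge to a visited non-parent vertex closes a cycle.
Start from J:
visit J (parent –)
  visit D (parent J)
    visit G (parent D)
      G–D: parent, skip
    visit H (parent D)
      H–D: parent, skip
      visit A (parent H)
        A–H: parent, skip
        visit F (parent A)
          F–A: parent, skip
        visit E (parent A)
          E–A: parent, skip
    D–J: parent, skip
    visit L (parent D)
      L–D: parent, skip
    visit I (parent D)
      I–D: parent, skip
    visit K (parent D)
      K–D: parent, skip
      visit C (parent K)
        C–K: parent, skip
visit B (parent –)
No non-parent visited neighbor found — the graph is a forest.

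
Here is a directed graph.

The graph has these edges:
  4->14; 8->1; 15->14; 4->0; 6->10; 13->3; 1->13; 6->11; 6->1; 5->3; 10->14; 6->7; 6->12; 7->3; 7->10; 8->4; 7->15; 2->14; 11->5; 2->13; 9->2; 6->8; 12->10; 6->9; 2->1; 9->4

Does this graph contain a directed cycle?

No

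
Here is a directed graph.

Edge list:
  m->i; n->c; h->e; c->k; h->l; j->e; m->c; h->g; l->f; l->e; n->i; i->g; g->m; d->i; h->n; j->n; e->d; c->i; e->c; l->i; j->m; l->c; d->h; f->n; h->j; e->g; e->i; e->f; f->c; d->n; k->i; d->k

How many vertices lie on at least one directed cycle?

10

A vertex is on a directed cycle iff it belongs to a strongly connected component of size ≥ 2 (or has a self-loop).
The vertices on cycles are {c, d, e, g, h, i, j, k, l, m} — 10 in total.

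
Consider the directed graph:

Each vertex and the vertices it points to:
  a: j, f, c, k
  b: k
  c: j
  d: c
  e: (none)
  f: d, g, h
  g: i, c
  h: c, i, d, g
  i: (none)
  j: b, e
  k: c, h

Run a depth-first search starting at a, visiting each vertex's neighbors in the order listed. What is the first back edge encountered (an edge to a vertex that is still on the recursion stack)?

DFS from a (visiting each vertex's neighbors in the order listed); mark gray on enter, black on exit:
a gray
  j gray
    b gray
      k gray
        c gray
          c→j: j is gray → back edge
First back edge: c → j.

c→j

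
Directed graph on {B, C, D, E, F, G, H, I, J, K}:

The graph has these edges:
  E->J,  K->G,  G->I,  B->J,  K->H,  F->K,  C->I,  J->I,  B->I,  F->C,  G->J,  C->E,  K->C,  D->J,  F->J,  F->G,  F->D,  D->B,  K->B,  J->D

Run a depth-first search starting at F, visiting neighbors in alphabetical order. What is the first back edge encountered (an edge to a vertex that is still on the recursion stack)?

B→J

DFS from F (visiting neighbors in alphabetical order); mark gray on enter, black on exit:
F gray
  C gray
    E gray
      J gray
        D gray
          B gray
            I gray
            I black
            B→J: J is gray → back edge
First back edge: B → J.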